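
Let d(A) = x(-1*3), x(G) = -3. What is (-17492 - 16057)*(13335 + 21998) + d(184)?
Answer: -1185386820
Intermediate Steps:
d(A) = -3
(-17492 - 16057)*(13335 + 21998) + d(184) = (-17492 - 16057)*(13335 + 21998) - 3 = -33549*35333 - 3 = -1185386817 - 3 = -1185386820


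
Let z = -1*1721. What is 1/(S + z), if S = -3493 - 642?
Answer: -1/5856 ≈ -0.00017076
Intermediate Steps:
S = -4135
z = -1721
1/(S + z) = 1/(-4135 - 1721) = 1/(-5856) = -1/5856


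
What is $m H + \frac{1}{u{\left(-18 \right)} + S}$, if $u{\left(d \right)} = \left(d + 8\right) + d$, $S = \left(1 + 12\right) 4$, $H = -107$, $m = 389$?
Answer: $- \frac{998951}{24} \approx -41623.0$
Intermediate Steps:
$S = 52$ ($S = 13 \cdot 4 = 52$)
$u{\left(d \right)} = 8 + 2 d$ ($u{\left(d \right)} = \left(8 + d\right) + d = 8 + 2 d$)
$m H + \frac{1}{u{\left(-18 \right)} + S} = 389 \left(-107\right) + \frac{1}{\left(8 + 2 \left(-18\right)\right) + 52} = -41623 + \frac{1}{\left(8 - 36\right) + 52} = -41623 + \frac{1}{-28 + 52} = -41623 + \frac{1}{24} = - \frac{998951}{24}$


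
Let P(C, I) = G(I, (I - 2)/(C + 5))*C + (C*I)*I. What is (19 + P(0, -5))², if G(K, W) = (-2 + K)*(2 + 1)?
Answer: 361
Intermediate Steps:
G(K, W) = -6 + 3*K (G(K, W) = (-2 + K)*3 = -6 + 3*K)
P(C, I) = C*I² + C*(-6 + 3*I) (P(C, I) = (-6 + 3*I)*C + (C*I)*I = C*(-6 + 3*I) + C*I² = C*I² + C*(-6 + 3*I))
(19 + P(0, -5))² = (19 + 0*(-6 + (-5)² + 3*(-5)))² = (19 + 0*(-6 + 25 - 15))² = (19 + 0*4)² = (19 + 0)² = 19² = 361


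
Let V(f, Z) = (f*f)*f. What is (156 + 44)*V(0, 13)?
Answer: 0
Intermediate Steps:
V(f, Z) = f³ (V(f, Z) = f²*f = f³)
(156 + 44)*V(0, 13) = (156 + 44)*0³ = 200*0 = 0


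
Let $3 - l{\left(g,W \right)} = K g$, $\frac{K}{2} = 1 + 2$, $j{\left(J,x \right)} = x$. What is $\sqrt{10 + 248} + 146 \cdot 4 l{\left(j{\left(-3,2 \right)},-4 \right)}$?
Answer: $-5256 + \sqrt{258} \approx -5239.9$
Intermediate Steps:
$K = 6$ ($K = 2 \left(1 + 2\right) = 2 \cdot 3 = 6$)
$l{\left(g,W \right)} = 3 - 6 g$
$\sqrt{10 + 248} + 146 \cdot 4 l{\left(j{\left(-3,2 \right)},-4 \right)} = \sqrt{10 + 248} + 146 \cdot 4 \left(3 - 12\right) = \sqrt{258} + 146 \cdot 4 \left(3 - 12\right) = \sqrt{258} + 146 \cdot 4 \left(-9\right) = \sqrt{258} + 146 \left(-36\right) = \sqrt{258} - 5256 = -5256 + \sqrt{258}$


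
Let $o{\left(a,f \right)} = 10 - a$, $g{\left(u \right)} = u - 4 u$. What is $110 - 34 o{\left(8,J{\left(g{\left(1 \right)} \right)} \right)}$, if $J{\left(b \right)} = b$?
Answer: $42$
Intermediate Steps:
$g{\left(u \right)} = - 3 u$
$110 - 34 o{\left(8,J{\left(g{\left(1 \right)} \right)} \right)} = 110 - 34 \left(10 - 8\right) = 110 - 68 = 42$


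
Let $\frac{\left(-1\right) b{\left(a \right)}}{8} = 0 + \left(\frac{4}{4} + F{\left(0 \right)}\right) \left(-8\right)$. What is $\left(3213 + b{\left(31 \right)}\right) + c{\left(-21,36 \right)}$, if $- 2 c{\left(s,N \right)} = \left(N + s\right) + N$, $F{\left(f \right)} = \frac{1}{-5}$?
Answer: $\frac{32387}{10} \approx 3238.7$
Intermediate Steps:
$F{\left(f \right)} = - \frac{1}{5}$
$c{\left(s,N \right)} = - N - \frac{s}{2}$ ($c{\left(s,N \right)} = - \frac{\left(N + s\right) + N}{2} = - \frac{s + 2 N}{2} = - N - \frac{s}{2}$)
$b{\left(a \right)} = \frac{256}{5}$ ($b{\left(a \right)} = - 8 \left(0 + \left(\frac{4}{4} - \frac{1}{5}\right) \left(-8\right)\right) = - 8 \left(0 + \left(4 \cdot \frac{1}{4} - \frac{1}{5}\right) \left(-8\right)\right) = - 8 \left(0 + \left(1 - \frac{1}{5}\right) \left(-8\right)\right) = - 8 \left(0 + \frac{4}{5} \left(-8\right)\right) = - 8 \left(0 - \frac{32}{5}\right) = \left(-8\right) \left(- \frac{32}{5}\right) = \frac{256}{5}$)
$\left(3213 + b{\left(31 \right)}\right) + c{\left(-21,36 \right)} = \left(3213 + \frac{256}{5}\right) - \frac{51}{2} = \frac{16321}{5} + \left(-36 + \frac{21}{2}\right) = \frac{16321}{5} - \frac{51}{2} = \frac{32387}{10}$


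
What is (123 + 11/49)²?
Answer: 36457444/2401 ≈ 15184.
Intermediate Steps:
(123 + 11/49)² = (6038/49)² = 36457444/2401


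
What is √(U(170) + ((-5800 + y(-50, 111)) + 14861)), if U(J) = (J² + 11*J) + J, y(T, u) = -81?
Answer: 4*√2495 ≈ 199.80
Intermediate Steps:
U(J) = J² + 12*J
√(U(170) + ((-5800 + y(-50, 111)) + 14861)) = √(170*(12 + 170) + ((-5800 - 81) + 14861)) = √(170*182 + (-5881 + 14861)) = √(30940 + 8980) = √39920 = 4*√2495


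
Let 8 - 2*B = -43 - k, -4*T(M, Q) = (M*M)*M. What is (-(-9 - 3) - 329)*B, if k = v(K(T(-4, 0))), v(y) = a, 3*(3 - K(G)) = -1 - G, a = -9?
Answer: -6657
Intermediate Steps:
T(M, Q) = -M³/4 (T(M, Q) = -M*M*M/4 = -M²*M/4 = -M³/4)
K(G) = 10/3 + G/3 (K(G) = 3 - (-1 - G)/3 = 3 + (⅓ + G/3) = 10/3 + G/3)
v(y) = -9
k = -9
B = 21 (B = 4 - (-43 - 1*(-9))/2 = 4 - (-43 + 9)/2 = 4 - ½*(-34) = 4 + 17 = 21)
(-(-9 - 3) - 329)*B = (-(-9 - 3) - 329)*21 = (-1*(-12) - 329)*21 = (12 - 329)*21 = -317*21 = -6657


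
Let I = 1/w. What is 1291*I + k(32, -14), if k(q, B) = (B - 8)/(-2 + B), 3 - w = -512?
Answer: 15993/4120 ≈ 3.8818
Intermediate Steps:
w = 515 (w = 3 - 1*(-512) = 3 + 512 = 515)
k(q, B) = (-8 + B)/(-2 + B)
I = 1/515 ≈ 0.0019417
1291*I + k(32, -14) = 1291*(1/515) + (-8 - 14)/(-2 - 14) = 1291/515 - 22/(-16) = 1291/515 - 1/16*(-22) = 1291/515 + 11/8 = 15993/4120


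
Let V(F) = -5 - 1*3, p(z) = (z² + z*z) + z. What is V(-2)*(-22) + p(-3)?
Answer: 191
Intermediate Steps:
p(z) = z + 2*z² (p(z) = (z² + z²) + z = 2*z² + z = z + 2*z²)
V(F) = -8 (V(F) = -5 - 3 = -8)
V(-2)*(-22) + p(-3) = -8*(-22) - 3*(1 + 2*(-3)) = 176 - 3*(1 - 6) = 176 - 3*(-5) = 176 + 15 = 191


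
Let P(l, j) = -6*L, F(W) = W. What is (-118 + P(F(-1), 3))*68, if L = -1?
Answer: -7616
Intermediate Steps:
P(l, j) = 6 (P(l, j) = -6*(-1) = 6)
(-118 + P(F(-1), 3))*68 = (-118 + 6)*68 = -112*68 = -7616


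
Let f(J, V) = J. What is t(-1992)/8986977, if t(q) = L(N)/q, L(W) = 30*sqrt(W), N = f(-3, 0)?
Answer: -5*I*sqrt(3)/2983676364 ≈ -2.9025e-9*I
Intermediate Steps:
N = -3
t(q) = 30*I*sqrt(3)/q (t(q) = (30*sqrt(-3))/q = (30*(I*sqrt(3)))/q = (30*I*sqrt(3))/q = 30*I*sqrt(3)/q)
t(-1992)/8986977 = (30*I*sqrt(3)/(-1992))/8986977 = (30*I*sqrt(3)*(-1/1992))*(1/8986977) = -5*I*sqrt(3)/332*(1/8986977) = -5*I*sqrt(3)/2983676364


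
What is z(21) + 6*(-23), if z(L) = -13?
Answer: -151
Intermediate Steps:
z(21) + 6*(-23) = -13 + 6*(-23) = -13 - 138 = -151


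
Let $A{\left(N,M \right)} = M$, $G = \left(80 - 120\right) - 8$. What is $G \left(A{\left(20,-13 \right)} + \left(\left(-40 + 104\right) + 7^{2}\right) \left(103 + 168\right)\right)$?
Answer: $-1469280$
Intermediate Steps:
$G = -48$ ($G = -40 - 8 = -48$)
$G \left(A{\left(20,-13 \right)} + \left(\left(-40 + 104\right) + 7^{2}\right) \left(103 + 168\right)\right) = - 48 \left(-13 + \left(\left(-40 + 104\right) + 7^{2}\right) \left(103 + 168\right)\right) = - 48 \left(-13 + \left(64 + 49\right) 271\right) = - 48 \left(-13 + 113 \cdot 271\right) = - 48 \left(-13 + 30623\right) = \left(-48\right) 30610 = -1469280$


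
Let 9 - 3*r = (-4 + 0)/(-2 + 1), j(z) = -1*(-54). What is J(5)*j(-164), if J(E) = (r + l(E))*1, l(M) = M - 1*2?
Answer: 252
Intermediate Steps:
j(z) = 54
r = 5/3 (r = 3 - (-4 + 0)/(3*(-2 + 1)) = 3 - (-4)/(3*(-1)) = 3 - (-4)*(-1)/3 = 3 - 1/3*4 = 3 - 4/3 = 5/3 ≈ 1.6667)
l(M) = -2 + M (l(M) = M - 2 = -2 + M)
J(E) = -1/3 + E (J(E) = (5/3 + (-2 + E))*1 = (-1/3 + E)*1 = -1/3 + E)
J(5)*j(-164) = (-1/3 + 5)*54 = (14/3)*54 = 252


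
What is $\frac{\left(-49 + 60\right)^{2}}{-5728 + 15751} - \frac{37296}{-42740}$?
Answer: $\frac{94747337}{107095755} \approx 0.8847$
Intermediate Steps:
$\frac{\left(-49 + 60\right)^{2}}{-5728 + 15751} - \frac{37296}{-42740} = \frac{11^{2}}{10023} - - \frac{9324}{10685} = 121 \cdot \frac{1}{10023} + \frac{9324}{10685} = \frac{121}{10023} + \frac{9324}{10685} = \frac{94747337}{107095755}$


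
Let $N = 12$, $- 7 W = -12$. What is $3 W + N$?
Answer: $\frac{120}{7} \approx 17.143$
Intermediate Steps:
$W = \frac{12}{7}$ ($W = \left(- \frac{1}{7}\right) \left(-12\right) = \frac{12}{7} \approx 1.7143$)
$3 W + N = 3 \cdot \frac{12}{7} + 12 = \frac{36}{7} + 12 = \frac{120}{7}$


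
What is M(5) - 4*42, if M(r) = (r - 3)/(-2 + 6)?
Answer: -335/2 ≈ -167.50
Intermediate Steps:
M(r) = -3/4 + r/4 (M(r) = (-3 + r)/4 = (-3 + r)*(1/4) = -3/4 + r/4)
M(5) - 4*42 = (-3/4 + (1/4)*5) - 4*42 = (-3/4 + 5/4) - 168 = 1/2 - 168 = -335/2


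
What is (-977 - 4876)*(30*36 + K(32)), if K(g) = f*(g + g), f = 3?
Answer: -7445016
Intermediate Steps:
K(g) = 6*g (K(g) = 3*(g + g) = 3*(2*g) = 6*g)
(-977 - 4876)*(30*36 + K(32)) = (-977 - 4876)*(30*36 + 6*32) = -5853*(1080 + 192) = -5853*1272 = -7445016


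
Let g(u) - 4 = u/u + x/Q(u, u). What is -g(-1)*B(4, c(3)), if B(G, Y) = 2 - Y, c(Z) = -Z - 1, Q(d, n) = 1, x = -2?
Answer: -18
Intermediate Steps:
c(Z) = -1 - Z
g(u) = 3 (g(u) = 4 + (u/u - 2/1) = 4 + (1 - 2*1) = 4 + (1 - 2) = 4 - 1 = 3)
-g(-1)*B(4, c(3)) = -3*(2 - (-1 - 1*3)) = -3*(2 - (-1 - 3)) = -3*(2 - 1*(-4)) = -3*(2 + 4) = -3*6 = -1*18 = -18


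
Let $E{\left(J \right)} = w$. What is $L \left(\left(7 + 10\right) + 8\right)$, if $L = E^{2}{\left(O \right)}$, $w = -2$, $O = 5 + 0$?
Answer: $100$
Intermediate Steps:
$O = 5$
$E{\left(J \right)} = -2$
$L = 4$ ($L = \left(-2\right)^{2} = 4$)
$L \left(\left(7 + 10\right) + 8\right) = 4 \left(\left(7 + 10\right) + 8\right) = 4 \left(17 + 8\right) = 4 \cdot 25 = 100$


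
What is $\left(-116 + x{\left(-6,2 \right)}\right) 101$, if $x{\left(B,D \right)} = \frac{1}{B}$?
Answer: $- \frac{70397}{6} \approx -11733.0$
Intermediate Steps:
$\left(-116 + x{\left(-6,2 \right)}\right) 101 = \left(-116 + \frac{1}{-6}\right) 101 = \left(-116 - \frac{1}{6}\right) 101 = \left(- \frac{697}{6}\right) 101 = - \frac{70397}{6}$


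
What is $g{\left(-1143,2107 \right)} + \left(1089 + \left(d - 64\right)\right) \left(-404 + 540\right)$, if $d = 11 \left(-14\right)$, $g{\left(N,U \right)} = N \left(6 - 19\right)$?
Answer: $133315$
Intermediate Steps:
$g{\left(N,U \right)} = - 13 N$ ($g{\left(N,U \right)} = N \left(-13\right) = - 13 N$)
$d = -154$
$g{\left(-1143,2107 \right)} + \left(1089 + \left(d - 64\right)\right) \left(-404 + 540\right) = \left(-13\right) \left(-1143\right) + \left(1089 - 218\right) \left(-404 + 540\right) = 14859 + \left(1089 - 218\right) 136 = 14859 + 871 \cdot 136 = 14859 + 118456 = 133315$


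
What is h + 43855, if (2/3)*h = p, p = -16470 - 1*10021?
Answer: 8237/2 ≈ 4118.5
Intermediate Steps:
p = -26491 (p = -16470 - 10021 = -26491)
h = -79473/2 (h = (3/2)*(-26491) = -79473/2 ≈ -39737.)
h + 43855 = -79473/2 + 43855 = 8237/2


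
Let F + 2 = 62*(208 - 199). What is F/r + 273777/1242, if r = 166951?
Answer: 15236011493/69117714 ≈ 220.44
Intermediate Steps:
F = 556 (F = -2 + 62*(208 - 199) = -2 + 62*9 = -2 + 558 = 556)
F/r + 273777/1242 = 556/166951 + 273777/1242 = 556*(1/166951) + 273777*(1/1242) = 556/166951 + 91259/414 = 15236011493/69117714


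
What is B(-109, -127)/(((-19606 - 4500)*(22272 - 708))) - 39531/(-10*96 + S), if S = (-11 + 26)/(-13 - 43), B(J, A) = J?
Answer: 127860911409611/3105935159400 ≈ 41.167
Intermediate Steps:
S = -15/56 (S = 15/(-56) = 15*(-1/56) = -15/56 ≈ -0.26786)
B(-109, -127)/(((-19606 - 4500)*(22272 - 708))) - 39531/(-10*96 + S) = -109*1/((-19606 - 4500)*(22272 - 708)) - 39531/(-10*96 - 15/56) = -109/((-24106*21564)) - 39531/(-960 - 15/56) = -109/(-519821784) - 39531/(-53775/56) = -109*(-1/519821784) - 39531*(-56/53775) = 109/519821784 + 737912/17925 = 127860911409611/3105935159400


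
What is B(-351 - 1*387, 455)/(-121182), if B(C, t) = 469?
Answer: -469/121182 ≈ -0.0038702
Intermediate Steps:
B(-351 - 1*387, 455)/(-121182) = 469/(-121182) = 469*(-1/121182) = -469/121182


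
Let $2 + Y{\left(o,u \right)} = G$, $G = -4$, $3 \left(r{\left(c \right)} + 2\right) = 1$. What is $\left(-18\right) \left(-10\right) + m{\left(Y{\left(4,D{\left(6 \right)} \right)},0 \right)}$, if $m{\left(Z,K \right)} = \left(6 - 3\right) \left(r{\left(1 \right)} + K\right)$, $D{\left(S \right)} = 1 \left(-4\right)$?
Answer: $175$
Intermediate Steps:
$D{\left(S \right)} = -4$
$r{\left(c \right)} = - \frac{5}{3}$ ($r{\left(c \right)} = -2 + \frac{1}{3} \cdot 1 = -2 + \frac{1}{3} = - \frac{5}{3}$)
$Y{\left(o,u \right)} = -6$ ($Y{\left(o,u \right)} = -2 - 4 = -6$)
$m{\left(Z,K \right)} = -5 + 3 K$ ($m{\left(Z,K \right)} = \left(6 - 3\right) \left(- \frac{5}{3} + K\right) = 3 \left(- \frac{5}{3} + K\right) = -5 + 3 K$)
$\left(-18\right) \left(-10\right) + m{\left(Y{\left(4,D{\left(6 \right)} \right)},0 \right)} = \left(-18\right) \left(-10\right) + \left(-5 + 3 \cdot 0\right) = 180 + \left(-5 + 0\right) = 180 - 5 = 175$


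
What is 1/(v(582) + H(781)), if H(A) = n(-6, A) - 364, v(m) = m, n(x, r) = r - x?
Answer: 1/1005 ≈ 0.00099503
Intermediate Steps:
H(A) = -358 + A (H(A) = (A - 1*(-6)) - 364 = (A + 6) - 364 = (6 + A) - 364 = -358 + A)
1/(v(582) + H(781)) = 1/(582 + (-358 + 781)) = 1/(582 + 423) = 1/1005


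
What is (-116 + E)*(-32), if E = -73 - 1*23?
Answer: 6784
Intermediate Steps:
E = -96 (E = -73 - 23 = -96)
(-116 + E)*(-32) = (-116 - 96)*(-32) = -212*(-32) = 6784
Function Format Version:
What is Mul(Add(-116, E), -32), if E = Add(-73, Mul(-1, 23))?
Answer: 6784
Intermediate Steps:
E = -96 (E = Add(-73, -23) = -96)
Mul(Add(-116, E), -32) = Mul(Add(-116, -96), -32) = Mul(-212, -32) = 6784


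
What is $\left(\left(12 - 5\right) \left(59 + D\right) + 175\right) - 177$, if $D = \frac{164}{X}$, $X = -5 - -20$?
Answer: $\frac{7313}{15} \approx 487.53$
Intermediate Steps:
$X = 15$ ($X = -5 + 20 = 15$)
$D = \frac{164}{15} \approx 10.933$
$\left(\left(12 - 5\right) \left(59 + D\right) + 175\right) - 177 = \left(\left(12 - 5\right) \left(59 + \frac{164}{15}\right) + 175\right) - 177 = \left(7 \cdot \frac{1049}{15} + 175\right) - 177 = \left(\frac{7343}{15} + 175\right) - 177 = \frac{9968}{15} - 177 = \frac{7313}{15}$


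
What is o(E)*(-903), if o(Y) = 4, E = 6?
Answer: -3612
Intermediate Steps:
o(E)*(-903) = 4*(-903) = -3612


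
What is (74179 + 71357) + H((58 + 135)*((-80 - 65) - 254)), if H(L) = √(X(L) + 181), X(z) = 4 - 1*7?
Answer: 145536 + √178 ≈ 1.4555e+5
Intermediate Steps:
X(z) = -3 (X(z) = 4 - 7 = -3)
H(L) = √178 (H(L) = √(-3 + 181) = √178)
(74179 + 71357) + H((58 + 135)*((-80 - 65) - 254)) = (74179 + 71357) + √178 = 145536 + √178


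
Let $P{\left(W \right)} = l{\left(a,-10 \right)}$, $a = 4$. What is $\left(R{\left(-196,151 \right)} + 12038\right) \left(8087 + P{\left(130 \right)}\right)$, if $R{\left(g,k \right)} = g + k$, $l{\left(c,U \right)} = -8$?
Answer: $96891447$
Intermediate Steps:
$P{\left(W \right)} = -8$
$\left(R{\left(-196,151 \right)} + 12038\right) \left(8087 + P{\left(130 \right)}\right) = \left(\left(-196 + 151\right) + 12038\right) \left(8087 - 8\right) = \left(-45 + 12038\right) 8079 = 11993 \cdot 8079 = 96891447$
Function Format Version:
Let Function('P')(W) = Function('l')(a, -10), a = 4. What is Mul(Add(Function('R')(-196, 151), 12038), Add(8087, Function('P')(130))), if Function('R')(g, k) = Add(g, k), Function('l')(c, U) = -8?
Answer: 96891447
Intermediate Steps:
Function('P')(W) = -8
Mul(Add(Function('R')(-196, 151), 12038), Add(8087, Function('P')(130))) = Mul(Add(Add(-196, 151), 12038), Add(8087, -8)) = Mul(Add(-45, 12038), 8079) = Mul(11993, 8079) = 96891447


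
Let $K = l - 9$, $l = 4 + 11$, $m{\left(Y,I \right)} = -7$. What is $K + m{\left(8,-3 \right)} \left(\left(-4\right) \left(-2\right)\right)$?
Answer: $-50$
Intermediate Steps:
$l = 15$
$K = 6$ ($K = 15 - 9 = 6$)
$K + m{\left(8,-3 \right)} \left(\left(-4\right) \left(-2\right)\right) = 6 - 7 \left(\left(-4\right) \left(-2\right)\right) = 6 - 56 = -50$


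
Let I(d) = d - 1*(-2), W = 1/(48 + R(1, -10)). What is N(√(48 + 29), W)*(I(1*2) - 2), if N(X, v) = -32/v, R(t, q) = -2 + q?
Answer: -2304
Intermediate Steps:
W = 1/36 (W = 1/(48 + (-2 - 10)) = 1/(48 - 12) = 1/36 ≈ 0.027778)
I(d) = 2 + d (I(d) = d + 2 = 2 + d)
N(√(48 + 29), W)*(I(1*2) - 2) = (-32/1/36)*((2 + 1*2) - 2) = (-32*36)*((2 + 2) - 2) = -1152*(4 - 2) = -1152*2 = -2304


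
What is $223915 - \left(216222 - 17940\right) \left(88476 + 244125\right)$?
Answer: $-65948567567$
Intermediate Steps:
$223915 - \left(216222 - 17940\right) \left(88476 + 244125\right) = 223915 - 198282 \cdot 332601 = 223915 - 65948791482 = -65948567567$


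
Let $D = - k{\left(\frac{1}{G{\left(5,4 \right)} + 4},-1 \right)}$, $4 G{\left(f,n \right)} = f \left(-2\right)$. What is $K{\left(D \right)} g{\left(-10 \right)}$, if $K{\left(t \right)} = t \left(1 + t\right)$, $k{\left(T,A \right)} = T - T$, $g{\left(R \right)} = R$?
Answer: $0$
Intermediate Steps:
$G{\left(f,n \right)} = - \frac{f}{2}$ ($G{\left(f,n \right)} = \frac{f \left(-2\right)}{4} = \frac{\left(-2\right) f}{4} = - \frac{f}{2}$)
$k{\left(T,A \right)} = 0$
$D = 0$ ($D = \left(-1\right) 0 = 0$)
$K{\left(D \right)} g{\left(-10 \right)} = 0 \left(1 + 0\right) \left(-10\right) = 0 \cdot 1 \left(-10\right) = 0 \left(-10\right) = 0$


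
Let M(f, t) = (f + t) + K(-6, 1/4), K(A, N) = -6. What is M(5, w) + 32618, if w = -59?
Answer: 32558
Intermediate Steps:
M(f, t) = -6 + f + t (M(f, t) = (f + t) - 6 = -6 + f + t)
M(5, w) + 32618 = (-6 + 5 - 59) + 32618 = -60 + 32618 = 32558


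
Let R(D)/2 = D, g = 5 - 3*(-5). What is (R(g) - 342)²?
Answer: 91204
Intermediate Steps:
g = 20 (g = 5 + 15 = 20)
R(D) = 2*D
(R(g) - 342)² = (2*20 - 342)² = (40 - 342)² = (-302)² = 91204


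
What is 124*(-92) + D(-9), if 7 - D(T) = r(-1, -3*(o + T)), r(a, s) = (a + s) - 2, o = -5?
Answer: -11440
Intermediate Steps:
r(a, s) = -2 + a + s
D(T) = -5 + 3*T (D(T) = 7 - (-2 - 1 - 3*(-5 + T)) = 7 - (-2 - 1 + (15 - 3*T)) = 7 - (12 - 3*T) = 7 + (-12 + 3*T) = -5 + 3*T)
124*(-92) + D(-9) = 124*(-92) + (-5 + 3*(-9)) = -11408 + (-5 - 27) = -11408 - 32 = -11440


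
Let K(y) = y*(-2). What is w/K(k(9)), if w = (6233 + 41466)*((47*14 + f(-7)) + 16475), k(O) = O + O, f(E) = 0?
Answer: -272408989/12 ≈ -2.2701e+7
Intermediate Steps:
k(O) = 2*O
w = 817226967 (w = (6233 + 41466)*((47*14 + 0) + 16475) = 47699*((658 + 0) + 16475) = 47699*(658 + 16475) = 47699*17133 = 817226967)
K(y) = -2*y
w/K(k(9)) = 817226967/((-4*9)) = 817226967/((-2*18)) = 817226967/(-36) = 817226967*(-1/36) = -272408989/12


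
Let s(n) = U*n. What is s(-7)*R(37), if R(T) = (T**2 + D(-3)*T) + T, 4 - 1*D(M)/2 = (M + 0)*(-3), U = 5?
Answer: -36260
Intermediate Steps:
s(n) = 5*n
D(M) = 8 + 6*M (D(M) = 8 - 2*(M + 0)*(-3) = 8 - 2*M*(-3) = 8 - (-6)*M = 8 + 6*M)
R(T) = T**2 - 9*T (R(T) = (T**2 + (8 + 6*(-3))*T) + T = (T**2 + (8 - 18)*T) + T = (T**2 - 10*T) + T = T**2 - 9*T)
s(-7)*R(37) = (5*(-7))*(37*(-9 + 37)) = -1295*28 = -35*1036 = -36260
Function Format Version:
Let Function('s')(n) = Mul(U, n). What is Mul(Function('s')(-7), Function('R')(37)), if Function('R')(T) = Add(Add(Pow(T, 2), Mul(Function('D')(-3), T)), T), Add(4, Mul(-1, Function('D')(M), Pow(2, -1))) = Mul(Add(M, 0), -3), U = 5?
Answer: -36260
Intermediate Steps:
Function('s')(n) = Mul(5, n)
Function('D')(M) = Add(8, Mul(6, M)) (Function('D')(M) = Add(8, Mul(-2, Mul(Add(M, 0), -3))) = Add(8, Mul(-2, Mul(M, -3))) = Add(8, Mul(-2, Mul(-3, M))) = Add(8, Mul(6, M)))
Function('R')(T) = Add(Pow(T, 2), Mul(-9, T)) (Function('R')(T) = Add(Add(Pow(T, 2), Mul(Add(8, Mul(6, -3)), T)), T) = Add(Add(Pow(T, 2), Mul(Add(8, -18), T)), T) = Add(Add(Pow(T, 2), Mul(-10, T)), T) = Add(Pow(T, 2), Mul(-9, T)))
Mul(Function('s')(-7), Function('R')(37)) = Mul(Mul(5, -7), Mul(37, Add(-9, 37))) = Mul(-35, Mul(37, 28)) = Mul(-35, 1036) = -36260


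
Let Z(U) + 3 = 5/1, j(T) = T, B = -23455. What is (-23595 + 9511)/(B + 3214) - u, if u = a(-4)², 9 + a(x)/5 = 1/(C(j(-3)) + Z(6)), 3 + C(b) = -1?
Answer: -182618689/80964 ≈ -2255.6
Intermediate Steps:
Z(U) = 2 (Z(U) = -3 + 5/1 = -3 + 5*1 = -3 + 5 = 2)
C(b) = -4 (C(b) = -3 - 1 = -4)
a(x) = -95/2 (a(x) = -45 + 5/(-4 + 2) = -45 + 5/(-2) = -45 + 5*(-½) = -45 - 5/2 = -95/2)
u = 9025/4 (u = (-95/2)² = 9025/4 ≈ 2256.3)
(-23595 + 9511)/(B + 3214) - u = (-23595 + 9511)/(-23455 + 3214) - 1*9025/4 = -14084/(-20241) - 9025/4 = -14084*(-1/20241) - 9025/4 = 14084/20241 - 9025/4 = -182618689/80964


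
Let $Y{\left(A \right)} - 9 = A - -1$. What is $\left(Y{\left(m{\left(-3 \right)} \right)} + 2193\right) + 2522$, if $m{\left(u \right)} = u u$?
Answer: $4734$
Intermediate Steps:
$m{\left(u \right)} = u^{2}$
$Y{\left(A \right)} = 10 + A$ ($Y{\left(A \right)} = 9 + \left(A - -1\right) = 9 + \left(A + 1\right) = 9 + \left(1 + A\right) = 10 + A$)
$\left(Y{\left(m{\left(-3 \right)} \right)} + 2193\right) + 2522 = \left(\left(10 + \left(-3\right)^{2}\right) + 2193\right) + 2522 = \left(\left(10 + 9\right) + 2193\right) + 2522 = \left(19 + 2193\right) + 2522 = 2212 + 2522 = 4734$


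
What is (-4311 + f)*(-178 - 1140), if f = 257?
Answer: 5343172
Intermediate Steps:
(-4311 + f)*(-178 - 1140) = (-4311 + 257)*(-178 - 1140) = -4054*(-1318) = 5343172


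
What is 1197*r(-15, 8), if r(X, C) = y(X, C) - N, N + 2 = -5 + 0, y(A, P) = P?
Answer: 17955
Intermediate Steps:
N = -7 (N = -2 + (-5 + 0) = -2 - 5 = -7)
r(X, C) = 7 + C (r(X, C) = C - 1*(-7) = C + 7 = 7 + C)
1197*r(-15, 8) = 1197*(7 + 8) = 1197*15 = 17955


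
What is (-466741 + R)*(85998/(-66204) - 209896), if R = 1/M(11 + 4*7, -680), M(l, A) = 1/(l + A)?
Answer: 180409981465909/1839 ≈ 9.8102e+10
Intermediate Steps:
M(l, A) = 1/(A + l)
R = -641 (R = 1/(1/(-680 + (11 + 4*7))) = 1/(1/(-680 + (11 + 28))) = 1/(1/(-680 + 39)) = 1/(1/(-641)) = 1/(-1/641) = -641)
(-466741 + R)*(85998/(-66204) - 209896) = (-466741 - 641)*(85998/(-66204) - 209896) = -467382*(85998*(-1/66204) - 209896) = -467382*(-14333/11034 - 209896) = -467382*(-2316006797/11034) = 180409981465909/1839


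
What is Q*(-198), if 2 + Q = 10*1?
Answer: -1584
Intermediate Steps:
Q = 8 (Q = -2 + 10*1 = -2 + 10 = 8)
Q*(-198) = 8*(-198) = -1584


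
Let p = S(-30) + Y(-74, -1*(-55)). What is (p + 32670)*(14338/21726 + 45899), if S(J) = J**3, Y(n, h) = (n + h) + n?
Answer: 926912283154/3621 ≈ 2.5598e+8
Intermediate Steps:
Y(n, h) = h + 2*n (Y(n, h) = (h + n) + n = h + 2*n)
p = -27093 (p = (-30)**3 + (-1*(-55) + 2*(-74)) = -27000 + (55 - 148) = -27000 - 93 = -27093)
(p + 32670)*(14338/21726 + 45899) = (-27093 + 32670)*(14338/21726 + 45899) = 5577*(14338*(1/21726) + 45899) = 5577*(7169/10863 + 45899) = 5577*(498608006/10863) = 926912283154/3621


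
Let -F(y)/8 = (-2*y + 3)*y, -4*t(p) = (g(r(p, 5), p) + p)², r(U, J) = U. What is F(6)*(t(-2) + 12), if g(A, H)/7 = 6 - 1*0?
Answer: -167616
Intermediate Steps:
g(A, H) = 42 (g(A, H) = 7*(6 - 1*0) = 7*(6 + 0) = 7*6 = 42)
t(p) = -(42 + p)²/4
F(y) = -8*y*(3 - 2*y) (F(y) = -8*(-2*y + 3)*y = -8*(3 - 2*y)*y = -8*y*(3 - 2*y))
F(6)*(t(-2) + 12) = (8*6*(-3 + 2*6))*(-(42 - 2)²/4 + 12) = (8*6*(-3 + 12))*(-¼*40² + 12) = (8*6*9)*(-¼*1600 + 12) = 432*(-400 + 12) = 432*(-388) = -167616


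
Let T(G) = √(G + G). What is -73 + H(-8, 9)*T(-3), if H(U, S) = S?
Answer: -73 + 9*I*√6 ≈ -73.0 + 22.045*I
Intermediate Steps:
T(G) = √2*√G (T(G) = √(2*G) = √2*√G)
-73 + H(-8, 9)*T(-3) = -73 + 9*(√2*√(-3)) = -73 + 9*(√2*(I*√3)) = -73 + 9*(I*√6) = -73 + 9*I*√6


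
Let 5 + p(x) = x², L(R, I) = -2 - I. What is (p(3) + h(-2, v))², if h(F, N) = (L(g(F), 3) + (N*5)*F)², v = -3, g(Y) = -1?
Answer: 395641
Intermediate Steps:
h(F, N) = (-5 + 5*F*N)² (h(F, N) = ((-2 - 1*3) + (N*5)*F)² = ((-2 - 3) + (5*N)*F)² = (-5 + 5*F*N)²)
p(x) = -5 + x²
(p(3) + h(-2, v))² = ((-5 + 3²) + 25*(-1 - 2*(-3))²)² = ((-5 + 9) + 25*(-1 + 6)²)² = (4 + 25*5²)² = (4 + 25*25)² = (4 + 625)² = 629² = 395641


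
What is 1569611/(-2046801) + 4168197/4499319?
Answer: 44523914936/279066988743 ≈ 0.15955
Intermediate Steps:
1569611/(-2046801) + 4168197/4499319 = 1569611*(-1/2046801) + 4168197*(1/4499319) = -1569611/2046801 + 126309/136343 = 44523914936/279066988743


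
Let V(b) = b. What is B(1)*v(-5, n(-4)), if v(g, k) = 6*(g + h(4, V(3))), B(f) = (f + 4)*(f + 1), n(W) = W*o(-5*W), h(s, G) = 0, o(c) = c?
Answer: -300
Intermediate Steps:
n(W) = -5*W² (n(W) = W*(-5*W) = -5*W²)
B(f) = (1 + f)*(4 + f) (B(f) = (4 + f)*(1 + f) = (1 + f)*(4 + f))
v(g, k) = 6*g (v(g, k) = 6*(g + 0) = 6*g)
B(1)*v(-5, n(-4)) = (4 + 1² + 5*1)*(6*(-5)) = (4 + 1 + 5)*(-30) = 10*(-30) = -300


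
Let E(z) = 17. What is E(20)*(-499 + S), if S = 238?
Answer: -4437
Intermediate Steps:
E(20)*(-499 + S) = 17*(-499 + 238) = 17*(-261) = -4437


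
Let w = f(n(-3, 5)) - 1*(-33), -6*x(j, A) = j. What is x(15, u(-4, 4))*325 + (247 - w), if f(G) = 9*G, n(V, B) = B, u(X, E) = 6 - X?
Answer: -1287/2 ≈ -643.50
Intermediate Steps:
x(j, A) = -j/6
w = 78 (w = 9*5 - 1*(-33) = 45 + 33 = 78)
x(15, u(-4, 4))*325 + (247 - w) = -⅙*15*325 + (247 - 1*78) = -5/2*325 + (247 - 78) = -1625/2 + 169 = -1287/2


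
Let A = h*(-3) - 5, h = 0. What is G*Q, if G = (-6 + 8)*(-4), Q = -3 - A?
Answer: -16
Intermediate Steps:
A = -5 (A = 0*(-3) - 5 = 0 - 5 = -5)
Q = 2 (Q = -3 - 1*(-5) = -3 + 5 = 2)
G = -8 (G = 2*(-4) = -8)
G*Q = -8*2 = -16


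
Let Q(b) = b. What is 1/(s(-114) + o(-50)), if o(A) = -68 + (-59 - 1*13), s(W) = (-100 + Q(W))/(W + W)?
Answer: -114/15853 ≈ -0.0071911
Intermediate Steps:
s(W) = (-100 + W)/(2*W) (s(W) = (-100 + W)/(W + W) = (-100 + W)/((2*W)) = (-100 + W)*(1/(2*W)) = (-100 + W)/(2*W))
o(A) = -140 (o(A) = -68 + (-59 - 13) = -68 - 72 = -140)
1/(s(-114) + o(-50)) = 1/((1/2)*(-100 - 114)/(-114) - 140) = 1/((1/2)*(-1/114)*(-214) - 140) = 1/(107/114 - 140) = 1/(-15853/114) = -114/15853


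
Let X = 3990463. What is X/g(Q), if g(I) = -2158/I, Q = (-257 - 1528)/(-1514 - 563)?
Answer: -7122976455/4482166 ≈ -1589.2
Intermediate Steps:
Q = 1785/2077 (Q = -1785/(-2077) = -1785*(-1/2077) = 1785/2077 ≈ 0.85941)
X/g(Q) = 3990463/((-2158/1785/2077)) = 3990463/((-2158*2077/1785)) = 3990463/(-4482166/1785) = 3990463*(-1785/4482166) = -7122976455/4482166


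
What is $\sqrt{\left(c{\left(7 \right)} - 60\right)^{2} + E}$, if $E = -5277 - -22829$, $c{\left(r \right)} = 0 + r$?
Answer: $\sqrt{20361} \approx 142.69$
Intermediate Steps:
$c{\left(r \right)} = r$
$E = 17552$ ($E = -5277 + 22829 = 17552$)
$\sqrt{\left(c{\left(7 \right)} - 60\right)^{2} + E} = \sqrt{\left(7 - 60\right)^{2} + 17552} = \sqrt{\left(-53\right)^{2} + 17552} = \sqrt{2809 + 17552} = \sqrt{20361}$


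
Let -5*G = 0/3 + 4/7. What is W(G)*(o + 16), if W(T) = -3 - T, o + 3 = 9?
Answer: -2222/35 ≈ -63.486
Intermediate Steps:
o = 6 (o = -3 + 9 = 6)
G = -4/35 (G = -(0/3 + 4/7)/5 = -(0*(1/3) + 4*(1/7))/5 = -(0 + 4/7)/5 = -1/5*4/7 = -4/35 ≈ -0.11429)
W(G)*(o + 16) = (-3 - 1*(-4/35))*(6 + 16) = (-3 + 4/35)*22 = -101/35*22 = -2222/35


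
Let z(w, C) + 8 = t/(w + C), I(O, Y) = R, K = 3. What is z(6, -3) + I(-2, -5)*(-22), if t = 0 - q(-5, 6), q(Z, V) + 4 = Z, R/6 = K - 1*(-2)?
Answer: -665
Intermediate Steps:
R = 30 (R = 6*(3 - 1*(-2)) = 6*(3 + 2) = 6*5 = 30)
q(Z, V) = -4 + Z
t = 9 (t = 0 - (-4 - 5) = 0 - 1*(-9) = 0 + 9 = 9)
I(O, Y) = 30
z(w, C) = -8 + 9/(C + w) (z(w, C) = -8 + 9/(w + C) = -8 + 9/(C + w))
z(6, -3) + I(-2, -5)*(-22) = (9 - 8*(-3) - 8*6)/(-3 + 6) + 30*(-22) = (9 + 24 - 48)/3 - 660 = (⅓)*(-15) - 660 = -5 - 660 = -665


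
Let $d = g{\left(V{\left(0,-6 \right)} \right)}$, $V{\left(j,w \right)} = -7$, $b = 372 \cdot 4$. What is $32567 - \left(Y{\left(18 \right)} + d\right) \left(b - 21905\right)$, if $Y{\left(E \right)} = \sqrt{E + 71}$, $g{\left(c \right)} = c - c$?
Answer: $32567 + 20417 \sqrt{89} \approx 2.2518 \cdot 10^{5}$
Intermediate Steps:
$b = 1488$
$g{\left(c \right)} = 0$
$d = 0$
$Y{\left(E \right)} = \sqrt{71 + E}$
$32567 - \left(Y{\left(18 \right)} + d\right) \left(b - 21905\right) = 32567 - \left(\sqrt{71 + 18} + 0\right) \left(1488 - 21905\right) = 32567 - \left(\sqrt{89} + 0\right) \left(-20417\right) = 32567 - \sqrt{89} \left(-20417\right) = 32567 - - 20417 \sqrt{89} = 32567 + 20417 \sqrt{89}$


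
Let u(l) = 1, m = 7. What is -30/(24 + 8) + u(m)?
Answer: 1/16 ≈ 0.062500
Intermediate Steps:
-30/(24 + 8) + u(m) = -30/(24 + 8) + 1 = -30/32 + 1 = (1/32)*(-30) + 1 = -15/16 + 1 = 1/16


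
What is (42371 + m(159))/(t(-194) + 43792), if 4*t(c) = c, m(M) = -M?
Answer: 84424/87487 ≈ 0.96499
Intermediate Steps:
t(c) = c/4
(42371 + m(159))/(t(-194) + 43792) = (42371 - 1*159)/((1/4)*(-194) + 43792) = (42371 - 159)/(-97/2 + 43792) = 42212/(87487/2) = 42212*(2/87487) = 84424/87487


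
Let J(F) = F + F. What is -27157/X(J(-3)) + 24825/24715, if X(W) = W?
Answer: 134266841/29658 ≈ 4527.2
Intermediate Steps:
J(F) = 2*F
-27157/X(J(-3)) + 24825/24715 = -27157/(2*(-3)) + 24825/24715 = -27157/(-6) + 24825*(1/24715) = -27157*(-⅙) + 4965/4943 = 27157/6 + 4965/4943 = 134266841/29658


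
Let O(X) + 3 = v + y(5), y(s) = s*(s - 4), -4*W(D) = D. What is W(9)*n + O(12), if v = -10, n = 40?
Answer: -98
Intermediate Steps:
W(D) = -D/4
y(s) = s*(-4 + s)
O(X) = -8 (O(X) = -3 + (-10 + 5*(-4 + 5)) = -3 + (-10 + 5*1) = -3 + (-10 + 5) = -3 - 5 = -8)
W(9)*n + O(12) = -¼*9*40 - 8 = -9/4*40 - 8 = -90 - 8 = -98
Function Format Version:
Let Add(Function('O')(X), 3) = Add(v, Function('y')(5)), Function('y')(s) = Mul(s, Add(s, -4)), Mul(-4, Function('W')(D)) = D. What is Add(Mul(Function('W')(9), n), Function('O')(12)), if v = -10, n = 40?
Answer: -98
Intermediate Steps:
Function('W')(D) = Mul(Rational(-1, 4), D)
Function('y')(s) = Mul(s, Add(-4, s))
Function('O')(X) = -8 (Function('O')(X) = Add(-3, Add(-10, Mul(5, Add(-4, 5)))) = Add(-3, Add(-10, Mul(5, 1))) = Add(-3, Add(-10, 5)) = Add(-3, -5) = -8)
Add(Mul(Function('W')(9), n), Function('O')(12)) = Add(Mul(Mul(Rational(-1, 4), 9), 40), -8) = Add(Mul(Rational(-9, 4), 40), -8) = Add(-90, -8) = -98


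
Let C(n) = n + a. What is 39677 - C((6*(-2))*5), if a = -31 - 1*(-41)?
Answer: 39727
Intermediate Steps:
a = 10 (a = -31 + 41 = 10)
C(n) = 10 + n (C(n) = n + 10 = 10 + n)
39677 - C((6*(-2))*5) = 39677 - (10 + (6*(-2))*5) = 39677 - (10 - 12*5) = 39677 - (10 - 60) = 39677 - 1*(-50) = 39677 + 50 = 39727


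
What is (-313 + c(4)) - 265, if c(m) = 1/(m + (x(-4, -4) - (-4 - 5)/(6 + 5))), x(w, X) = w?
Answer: -5191/9 ≈ -576.78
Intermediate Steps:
c(m) = 1/(-35/11 + m) (c(m) = 1/(m + (-4 - (-4 - 5)/(6 + 5))) = 1/(m + (-4 - (-9)/11)) = 1/(m + (-4 - 1*(-9/11))) = 1/(m + (-4 + 9/11)) = 1/(m - 35/11) = 1/(-35/11 + m))
(-313 + c(4)) - 265 = (-313 + 11/(-35 + 11*4)) - 265 = (-313 + 11/(-35 + 44)) - 265 = (-313 + 11/9) - 265 = -2806/9 - 265 = -5191/9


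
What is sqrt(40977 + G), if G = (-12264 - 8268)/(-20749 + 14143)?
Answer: sqrt(49676127999)/1101 ≈ 202.44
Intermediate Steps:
G = 3422/1101 (G = -20532/(-6606) = -20532*(-1/6606) = 3422/1101 ≈ 3.1081)
sqrt(40977 + G) = sqrt(40977 + 3422/1101) = sqrt(45119099/1101) = sqrt(49676127999)/1101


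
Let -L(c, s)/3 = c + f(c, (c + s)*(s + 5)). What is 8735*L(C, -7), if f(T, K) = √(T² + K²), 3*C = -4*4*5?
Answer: 698800 - 17470*√11801 ≈ -1.1990e+6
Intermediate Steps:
C = -80/3 (C = (-4*4*5)/3 = (-16*5)/3 = (⅓)*(-80) = -80/3 ≈ -26.667)
f(T, K) = √(K² + T²)
L(c, s) = -3*c - 3*√(c² + (5 + s)²*(c + s)²) (L(c, s) = -3*(c + √(((c + s)*(s + 5))² + c²)) = -3*(c + √(((c + s)*(5 + s))² + c²)) = -3*(c + √(((5 + s)*(c + s))² + c²)) = -3*(c + √((5 + s)²*(c + s)² + c²)) = -3*(c + √(c² + (5 + s)²*(c + s)²)) = -3*c - 3*√(c² + (5 + s)²*(c + s)²))
8735*L(C, -7) = 8735*(-3*(-80/3) - 3*√((-80/3)² + ((-7)² + 5*(-80/3) + 5*(-7) - 80/3*(-7))²)) = 8735*(80 - 3*√(6400/9 + (49 - 400/3 - 35 + 560/3)²)) = 8735*(80 - 3*√(6400/9 + (202/3)²)) = 8735*(80 - 3*√(6400/9 + 40804/9)) = 8735*(80 - 2*√11801) = 698800 - 17470*√11801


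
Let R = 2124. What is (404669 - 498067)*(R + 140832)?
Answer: -13351804488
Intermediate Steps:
(404669 - 498067)*(R + 140832) = (404669 - 498067)*(2124 + 140832) = -93398*142956 = -13351804488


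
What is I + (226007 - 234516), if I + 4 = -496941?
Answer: -505454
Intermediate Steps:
I = -496945 (I = -4 - 496941 = -496945)
I + (226007 - 234516) = -496945 + (226007 - 234516) = -496945 - 8509 = -505454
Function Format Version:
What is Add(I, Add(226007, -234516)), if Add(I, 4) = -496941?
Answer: -505454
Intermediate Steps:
I = -496945 (I = Add(-4, -496941) = -496945)
Add(I, Add(226007, -234516)) = Add(-496945, Add(226007, -234516)) = Add(-496945, -8509) = -505454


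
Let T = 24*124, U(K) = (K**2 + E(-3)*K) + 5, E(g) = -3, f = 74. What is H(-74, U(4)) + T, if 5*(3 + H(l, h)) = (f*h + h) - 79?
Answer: 15461/5 ≈ 3092.2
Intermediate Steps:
U(K) = 5 + K**2 - 3*K (U(K) = (K**2 - 3*K) + 5 = 5 + K**2 - 3*K)
T = 2976
H(l, h) = -94/5 + 15*h (H(l, h) = -3 + ((74*h + h) - 79)/5 = -3 + (75*h - 79)/5 = -3 + (-79 + 75*h)/5 = -3 + (-79/5 + 15*h) = -94/5 + 15*h)
H(-74, U(4)) + T = (-94/5 + 15*(5 + 4**2 - 3*4)) + 2976 = (-94/5 + 15*(5 + 16 - 12)) + 2976 = (-94/5 + 15*9) + 2976 = (-94/5 + 135) + 2976 = 581/5 + 2976 = 15461/5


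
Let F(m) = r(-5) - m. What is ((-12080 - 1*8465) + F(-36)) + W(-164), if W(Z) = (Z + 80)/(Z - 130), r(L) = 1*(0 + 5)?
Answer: -143526/7 ≈ -20504.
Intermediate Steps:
r(L) = 5 (r(L) = 1*5 = 5)
W(Z) = (80 + Z)/(-130 + Z)
F(m) = 5 - m
((-12080 - 1*8465) + F(-36)) + W(-164) = ((-12080 - 1*8465) + (5 - 1*(-36))) + (80 - 164)/(-130 - 164) = ((-12080 - 8465) + (5 + 36)) - 84/(-294) = (-20545 + 41) - 1/294*(-84) = -20504 + 2/7 = -143526/7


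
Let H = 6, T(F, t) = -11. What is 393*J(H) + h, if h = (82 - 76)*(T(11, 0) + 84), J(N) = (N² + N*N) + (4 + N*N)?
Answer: 44454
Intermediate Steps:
J(N) = 4 + 3*N² (J(N) = (N² + N²) + (4 + N²) = 2*N² + (4 + N²) = 4 + 3*N²)
h = 438 (h = (82 - 76)*(-11 + 84) = 6*73 = 438)
393*J(H) + h = 393*(4 + 3*6²) + 438 = 393*(4 + 3*36) + 438 = 393*(4 + 108) + 438 = 393*112 + 438 = 44016 + 438 = 44454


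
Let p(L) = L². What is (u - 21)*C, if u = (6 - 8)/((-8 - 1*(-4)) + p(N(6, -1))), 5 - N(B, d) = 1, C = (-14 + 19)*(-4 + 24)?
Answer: -6350/3 ≈ -2116.7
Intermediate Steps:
C = 100 (C = 5*20 = 100)
N(B, d) = 4 (N(B, d) = 5 - 1*1 = 5 - 1 = 4)
u = -⅙ (u = (6 - 8)/((-8 - 1*(-4)) + 4²) = -2/((-8 + 4) + 16) = -2/(-4 + 16) = -2/12 = -2*1/12 = -⅙ ≈ -0.16667)
(u - 21)*C = (-⅙ - 21)*100 = -127/6*100 = -6350/3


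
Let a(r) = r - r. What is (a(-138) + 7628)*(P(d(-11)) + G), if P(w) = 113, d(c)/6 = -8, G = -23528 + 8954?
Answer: -110308508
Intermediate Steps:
G = -14574
a(r) = 0
d(c) = -48 (d(c) = 6*(-8) = -48)
(a(-138) + 7628)*(P(d(-11)) + G) = (0 + 7628)*(113 - 14574) = 7628*(-14461) = -110308508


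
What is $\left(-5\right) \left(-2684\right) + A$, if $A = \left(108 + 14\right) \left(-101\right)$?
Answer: $1098$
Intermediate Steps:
$A = -12322$ ($A = 122 \left(-101\right) = -12322$)
$\left(-5\right) \left(-2684\right) + A = \left(-5\right) \left(-2684\right) - 12322 = 13420 - 12322 = 1098$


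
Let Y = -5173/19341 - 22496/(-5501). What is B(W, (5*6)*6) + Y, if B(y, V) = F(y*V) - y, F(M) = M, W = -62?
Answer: -168623329565/15199263 ≈ -11094.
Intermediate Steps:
Y = 58091209/15199263 (Y = -5173*1/19341 - 22496*(-1/5501) = -739/2763 + 22496/5501 = 58091209/15199263 ≈ 3.8220)
B(y, V) = -y + V*y (B(y, V) = y*V - y = V*y - y = -y + V*y)
B(W, (5*6)*6) + Y = -62*(-1 + (5*6)*6) + 58091209/15199263 = -62*(-1 + 30*6) + 58091209/15199263 = -62*(-1 + 180) + 58091209/15199263 = -62*179 + 58091209/15199263 = -11098 + 58091209/15199263 = -168623329565/15199263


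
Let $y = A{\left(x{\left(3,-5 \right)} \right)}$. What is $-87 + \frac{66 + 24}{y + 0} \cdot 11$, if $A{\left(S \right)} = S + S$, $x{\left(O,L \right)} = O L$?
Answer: $-120$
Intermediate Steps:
$x{\left(O,L \right)} = L O$
$A{\left(S \right)} = 2 S$
$y = -30$ ($y = 2 \left(\left(-5\right) 3\right) = 2 \left(-15\right) = -30$)
$-87 + \frac{66 + 24}{y + 0} \cdot 11 = -87 + \frac{66 + 24}{-30 + 0} \cdot 11 = -87 + \frac{90}{-30} \cdot 11 = -87 + 90 \left(- \frac{1}{30}\right) 11 = -87 - 33 = -120$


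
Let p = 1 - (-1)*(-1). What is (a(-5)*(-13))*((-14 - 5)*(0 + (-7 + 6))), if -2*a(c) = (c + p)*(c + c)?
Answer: 6175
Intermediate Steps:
p = 0 (p = 1 - 1*1 = 1 - 1 = 0)
a(c) = -c**2 (a(c) = -(c + 0)*(c + c)/2 = -c*2*c/2 = -c**2)
(a(-5)*(-13))*((-14 - 5)*(0 + (-7 + 6))) = (-1*(-5)**2*(-13))*((-14 - 5)*(0 + (-7 + 6))) = (-1*25*(-13))*(-19*(0 - 1)) = (-25*(-13))*(-19*(-1)) = 325*19 = 6175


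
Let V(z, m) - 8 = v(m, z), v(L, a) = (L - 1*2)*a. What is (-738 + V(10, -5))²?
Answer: 640000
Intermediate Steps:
v(L, a) = a*(-2 + L) (v(L, a) = (L - 2)*a = (-2 + L)*a = a*(-2 + L))
V(z, m) = 8 + z*(-2 + m)
(-738 + V(10, -5))² = (-738 + (8 + 10*(-2 - 5)))² = (-738 + (8 + 10*(-7)))² = (-738 + (8 - 70))² = (-738 - 62)² = (-800)² = 640000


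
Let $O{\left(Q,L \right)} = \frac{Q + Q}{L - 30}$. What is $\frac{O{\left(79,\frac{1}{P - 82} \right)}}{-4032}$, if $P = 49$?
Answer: $\frac{869}{665952} \approx 0.0013049$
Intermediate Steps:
$O{\left(Q,L \right)} = \frac{2 Q}{-30 + L}$
$\frac{O{\left(79,\frac{1}{P - 82} \right)}}{-4032} = \frac{2 \cdot 79 \frac{1}{-30 + \frac{1}{49 - 82}}}{-4032} = 2 \cdot 79 \frac{1}{-30 + \frac{1}{-33}} \left(- \frac{1}{4032}\right) = 2 \cdot 79 \frac{1}{-30 - \frac{1}{33}} \left(- \frac{1}{4032}\right) = 2 \cdot 79 \frac{1}{- \frac{991}{33}} \left(- \frac{1}{4032}\right) = 2 \cdot 79 \left(- \frac{33}{991}\right) \left(- \frac{1}{4032}\right) = \left(- \frac{5214}{991}\right) \left(- \frac{1}{4032}\right) = \frac{869}{665952}$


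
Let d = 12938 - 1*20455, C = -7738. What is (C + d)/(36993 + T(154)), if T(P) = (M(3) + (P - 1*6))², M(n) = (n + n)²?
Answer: -15255/70849 ≈ -0.21532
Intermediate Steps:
d = -7517 (d = 12938 - 20455 = -7517)
M(n) = 4*n² (M(n) = (2*n)² = 4*n²)
T(P) = (30 + P)² (T(P) = (4*3² + (P - 1*6))² = (4*9 + (P - 6))² = (36 + (-6 + P))² = (30 + P)²)
(C + d)/(36993 + T(154)) = (-7738 - 7517)/(36993 + (30 + 154)²) = -15255/(36993 + 184²) = -15255/(36993 + 33856) = -15255/70849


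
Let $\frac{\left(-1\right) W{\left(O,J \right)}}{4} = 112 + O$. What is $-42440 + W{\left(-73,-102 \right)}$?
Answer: $-42596$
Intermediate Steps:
$W{\left(O,J \right)} = -448 - 4 O$ ($W{\left(O,J \right)} = - 4 \left(112 + O\right) = -448 - 4 O$)
$-42440 + W{\left(-73,-102 \right)} = -42440 - 156 = -42596$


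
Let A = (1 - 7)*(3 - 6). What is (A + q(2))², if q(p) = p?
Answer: 400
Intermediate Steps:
A = 18 (A = -6*(-3) = 18)
(A + q(2))² = (18 + 2)² = 20² = 400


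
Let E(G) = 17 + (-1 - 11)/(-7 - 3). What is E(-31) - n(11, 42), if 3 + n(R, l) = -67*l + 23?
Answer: 14061/5 ≈ 2812.2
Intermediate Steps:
E(G) = 91/5 (E(G) = 17 - 12/(-10) = 17 - 12*(-⅒) = 17 + 6/5 = 91/5)
n(R, l) = 20 - 67*l (n(R, l) = -3 + (-67*l + 23) = -3 + (23 - 67*l) = 20 - 67*l)
E(-31) - n(11, 42) = 91/5 - (20 - 67*42) = 91/5 - (20 - 2814) = 91/5 - 1*(-2794) = 91/5 + 2794 = 14061/5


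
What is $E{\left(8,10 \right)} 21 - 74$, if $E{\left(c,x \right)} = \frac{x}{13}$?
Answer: $- \frac{752}{13} \approx -57.846$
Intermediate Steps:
$E{\left(c,x \right)} = \frac{x}{13}$ ($E{\left(c,x \right)} = x \frac{1}{13} = \frac{x}{13}$)
$E{\left(8,10 \right)} 21 - 74 = \frac{1}{13} \cdot 10 \cdot 21 - 74 = \frac{10}{13} \cdot 21 - 74 = \frac{210}{13} - 74 = - \frac{752}{13}$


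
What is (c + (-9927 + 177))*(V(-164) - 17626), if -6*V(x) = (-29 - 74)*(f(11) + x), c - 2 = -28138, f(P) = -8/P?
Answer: 8524046912/11 ≈ 7.7491e+8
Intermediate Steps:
c = -28136 (c = 2 - 28138 = -28136)
V(x) = -412/33 + 103*x/6 (V(x) = -(-29 - 74)*(-8/11 + x)/6 = -(-103)*(-8*1/11 + x)/6 = -(-103)*(-8/11 + x)/6 = -(824/11 - 103*x)/6 = -412/33 + 103*x/6)
(c + (-9927 + 177))*(V(-164) - 17626) = (-28136 + (-9927 + 177))*((-412/33 + (103/6)*(-164)) - 17626) = (-28136 - 9750)*((-412/33 - 8446/3) - 17626) = -37886*(-31106/11 - 17626) = -37886*(-224992/11) = 8524046912/11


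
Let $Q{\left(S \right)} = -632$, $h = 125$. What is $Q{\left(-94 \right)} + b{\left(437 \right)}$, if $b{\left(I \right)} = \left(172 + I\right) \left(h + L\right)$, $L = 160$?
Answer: $172933$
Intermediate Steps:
$b{\left(I \right)} = 49020 + 285 I$ ($b{\left(I \right)} = \left(172 + I\right) \left(125 + 160\right) = \left(172 + I\right) 285 = 49020 + 285 I$)
$Q{\left(-94 \right)} + b{\left(437 \right)} = -632 + \left(49020 + 285 \cdot 437\right) = -632 + \left(49020 + 124545\right) = -632 + 173565 = 172933$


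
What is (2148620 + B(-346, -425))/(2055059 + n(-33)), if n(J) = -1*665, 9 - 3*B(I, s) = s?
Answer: 3223147/3081591 ≈ 1.0459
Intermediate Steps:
B(I, s) = 3 - s/3
n(J) = -665
(2148620 + B(-346, -425))/(2055059 + n(-33)) = (2148620 + (3 - 1/3*(-425)))/(2055059 - 665) = (2148620 + (3 + 425/3))/2054394 = (2148620 + 434/3)*(1/2054394) = (6446294/3)*(1/2054394) = 3223147/3081591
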